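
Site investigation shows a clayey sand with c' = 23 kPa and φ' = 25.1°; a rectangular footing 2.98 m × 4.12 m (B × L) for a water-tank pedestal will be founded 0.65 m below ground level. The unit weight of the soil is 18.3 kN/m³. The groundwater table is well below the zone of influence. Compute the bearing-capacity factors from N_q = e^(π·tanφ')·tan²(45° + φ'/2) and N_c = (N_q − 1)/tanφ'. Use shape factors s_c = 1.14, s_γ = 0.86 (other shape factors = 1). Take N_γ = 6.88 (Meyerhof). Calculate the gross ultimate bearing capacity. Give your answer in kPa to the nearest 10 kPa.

tan25.1° = 0.4684, so N_q = e^(π×0.4684)·tan²(57.55°) = 4.356 × 2.473 = 10.78.
N_c = (10.78 − 1)/tan25.1° = 20.87.
Effective surcharge at the founding depth q = γ·D_f = 18.3 × 0.65 = 11.895 kPa.
q_ult = c·N_c·s_c + q·N_q + 0.5·γ·B·N_γ·s_γ
     = 23 × 20.867 × 1.14 + 11.895 × 10.775 + 0.5 × 18.3 × 2.98 × 6.88 × 0.86
     = 547.15 + 128.17 + 161.33 = 836.65 kPa.

q_ult ≈ 840 kPa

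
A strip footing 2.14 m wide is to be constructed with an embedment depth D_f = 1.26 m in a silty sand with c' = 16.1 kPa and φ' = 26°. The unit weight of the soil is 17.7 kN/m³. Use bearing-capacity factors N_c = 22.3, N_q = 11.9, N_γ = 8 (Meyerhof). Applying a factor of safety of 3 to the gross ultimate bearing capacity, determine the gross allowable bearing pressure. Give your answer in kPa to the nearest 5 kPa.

q_all ≈ 260 kPa

Overburden at base level: q = 17.7 × 1.26 = 22.302 kPa.
Cohesion term c·N_c = 16.1 × 22.3 = 359.03 kPa; surcharge term q·N_q = 22.302 × 11.9 = 265.39 kPa; self-weight term 0.5·γ·B·N_γ = 0.5 × 17.7 × 2.14 × 8 = 151.51 kPa.
q_ult = 359.03 + 265.39 + 151.51 = 775.94 kPa.
q_all = q_ult / FS = 775.94 / 3 = 258.65 kPa.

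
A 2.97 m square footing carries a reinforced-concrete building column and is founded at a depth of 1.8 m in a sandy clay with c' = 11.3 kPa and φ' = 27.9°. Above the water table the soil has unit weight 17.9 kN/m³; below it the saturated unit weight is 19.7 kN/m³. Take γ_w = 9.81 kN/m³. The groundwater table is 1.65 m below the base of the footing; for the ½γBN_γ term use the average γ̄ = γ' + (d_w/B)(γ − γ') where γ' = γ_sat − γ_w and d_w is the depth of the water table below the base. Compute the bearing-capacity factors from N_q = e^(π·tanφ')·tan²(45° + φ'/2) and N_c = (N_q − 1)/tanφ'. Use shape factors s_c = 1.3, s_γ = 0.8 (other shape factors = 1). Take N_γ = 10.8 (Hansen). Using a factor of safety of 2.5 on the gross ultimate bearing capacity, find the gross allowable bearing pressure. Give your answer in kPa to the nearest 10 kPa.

N_q = e^(π·tan27.9°)·tan²(58.95°) = 14.56; N_c = (N_q − 1)/tanφ' = 25.61.
Overburden at base level: q = 17.9 × 1.8 = 32.22 kPa.
The water table is 1.65 m below the base (< B = 2.97 m), so the ½γBN_γ term uses γ̄ = γ' + (d_w/B)(γ − γ') = 9.89 + (1.65/2.97)(17.9 − 9.89) = 14.34 kN/m³.
Cohesion term c·N_c·s_c = 11.3 × 25.609 × 1.3 = 376.19 kPa; surcharge term q·N_q = 32.22 × 14.559 = 469.1 kPa; self-weight term 0.5·γ·B·N_γ·s_γ = 0.5 × 14.34 × 2.97 × 10.8 × 0.8 = 183.99 kPa.
q_ult = 376.19 + 469.1 + 183.99 = 1029.3 kPa.
q_all = 1029.3 / 2.5 = 411.71 kPa.

q_all ≈ 410 kPa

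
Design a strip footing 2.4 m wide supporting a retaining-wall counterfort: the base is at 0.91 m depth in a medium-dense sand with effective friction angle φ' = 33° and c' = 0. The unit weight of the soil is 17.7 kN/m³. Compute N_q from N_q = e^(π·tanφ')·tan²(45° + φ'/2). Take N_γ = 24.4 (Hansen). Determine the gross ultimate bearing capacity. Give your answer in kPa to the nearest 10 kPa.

q_ult ≈ 940 kPa

tan33° = 0.6494, so N_q = e^(π×0.6494)·tan²(61.5°) = 7.692 × 3.392 = 26.09.
Overburden at base level: q = 17.7 × 0.91 = 16.107 kPa.
Surcharge term q·N_q = 16.107 × 26.092 = 420.26 kPa; self-weight term 0.5·γ·B·N_γ = 0.5 × 17.7 × 2.4 × 24.4 = 518.26 kPa.
q_ult = 420.26 + 518.26 = 938.52 kPa.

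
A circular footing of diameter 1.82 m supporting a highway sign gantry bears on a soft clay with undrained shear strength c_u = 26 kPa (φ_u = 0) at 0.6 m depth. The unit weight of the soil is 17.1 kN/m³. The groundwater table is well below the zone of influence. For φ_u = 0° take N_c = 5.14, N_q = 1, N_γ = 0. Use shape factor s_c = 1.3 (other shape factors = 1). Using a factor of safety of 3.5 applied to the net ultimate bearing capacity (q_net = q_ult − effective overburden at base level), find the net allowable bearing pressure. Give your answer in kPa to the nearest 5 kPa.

q = γ·D_f = 17.1 × 0.6 = 10.26 kPa.
c·N_c·s_c = 26 × 5.14 × 1.3 = 173.73 kPa
q·N_q = 10.26 × 1 = 10.26 kPa
q_ult = 173.73 + 10.26 = 183.99 kPa.
Net ultimate: q_net = 183.99 − 10.26 = 173.73 kPa.
q_all(net) = 173.73 / 3.5 = 49.638 kPa.

q_all(net) ≈ 50 kPa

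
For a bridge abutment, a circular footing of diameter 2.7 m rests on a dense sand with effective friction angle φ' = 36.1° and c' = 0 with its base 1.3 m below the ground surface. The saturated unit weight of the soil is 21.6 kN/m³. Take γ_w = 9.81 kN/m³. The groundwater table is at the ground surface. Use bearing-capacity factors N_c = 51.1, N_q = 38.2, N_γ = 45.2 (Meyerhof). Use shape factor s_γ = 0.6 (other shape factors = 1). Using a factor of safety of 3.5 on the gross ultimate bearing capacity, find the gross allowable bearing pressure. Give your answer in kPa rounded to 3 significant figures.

γ' = 21.6 − 9.81 = 11.79 kN/m³ (submerged throughout). q = 11.79 × 1.3 = 15.327 kPa; the same γ' applies in the ½γBN_γ term.
q·N_q = 15.327 × 38.2 = 585.49 kPa
0.5·γ·B·N_γ·s_γ = 0.5 × 11.79 × 2.7 × 45.2 × 0.6 = 431.66 kPa
q_ult = 585.49 + 431.66 = 1017.1 kPa.
q_all = 1017.1 / 3.5 = 290.61 kPa.

q_all ≈ 291 kPa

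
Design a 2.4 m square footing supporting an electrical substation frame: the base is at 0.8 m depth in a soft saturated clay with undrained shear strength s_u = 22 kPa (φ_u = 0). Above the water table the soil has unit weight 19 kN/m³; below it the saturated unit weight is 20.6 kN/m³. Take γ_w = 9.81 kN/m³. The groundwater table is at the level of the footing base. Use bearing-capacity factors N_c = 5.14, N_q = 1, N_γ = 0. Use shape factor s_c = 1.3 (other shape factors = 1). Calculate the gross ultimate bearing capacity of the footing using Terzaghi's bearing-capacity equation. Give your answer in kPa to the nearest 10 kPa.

q_ult ≈ 160 kPa

Overburden at base level: q = 19 × 0.8 = 15.2 kPa.
Cohesion term c·N_c·s_c = 22 × 5.14 × 1.3 = 147 kPa; surcharge term q·N_q = 15.2 × 1 = 15.2 kPa.
q_ult = 147 + 15.2 = 162.2 kPa.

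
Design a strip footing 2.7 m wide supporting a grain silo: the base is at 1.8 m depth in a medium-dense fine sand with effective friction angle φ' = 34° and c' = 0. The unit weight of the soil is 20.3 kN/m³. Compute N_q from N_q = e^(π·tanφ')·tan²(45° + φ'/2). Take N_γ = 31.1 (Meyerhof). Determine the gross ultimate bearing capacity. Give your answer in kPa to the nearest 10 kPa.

tan34° = 0.6745, so N_q = e^(π×0.6745)·tan²(62°) = 8.323 × 3.537 = 29.44.
q = γ·D_f = 20.3 × 1.8 = 36.54 kPa.
q·N_q = 36.54 × 29.44 = 1075.7 kPa
0.5·γ·B·N_γ = 0.5 × 20.3 × 2.7 × 31.1 = 852.3 kPa
q_ult = 1075.7 + 852.3 = 1928 kPa.

q_ult ≈ 1930 kPa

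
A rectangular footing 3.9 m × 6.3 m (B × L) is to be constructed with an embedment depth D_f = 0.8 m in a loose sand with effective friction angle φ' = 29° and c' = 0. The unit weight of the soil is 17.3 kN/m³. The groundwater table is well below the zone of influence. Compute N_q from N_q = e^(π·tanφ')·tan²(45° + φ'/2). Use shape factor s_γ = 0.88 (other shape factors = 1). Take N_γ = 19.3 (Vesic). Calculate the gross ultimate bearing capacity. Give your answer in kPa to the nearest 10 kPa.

q_ult ≈ 800 kPa

tan29° = 0.5543, so N_q = e^(π×0.5543)·tan²(59.5°) = 5.705 × 2.882 = 16.44.
Effective surcharge at the founding depth q = γ·D_f = 17.3 × 0.8 = 13.84 kPa.
q_ult = q·N_q + 0.5·γ·B·N_γ·s_γ
     = 13.84 × 16.443 + 0.5 × 17.3 × 3.9 × 19.3 × 0.88
     = 227.58 + 572.96 = 800.53 kPa.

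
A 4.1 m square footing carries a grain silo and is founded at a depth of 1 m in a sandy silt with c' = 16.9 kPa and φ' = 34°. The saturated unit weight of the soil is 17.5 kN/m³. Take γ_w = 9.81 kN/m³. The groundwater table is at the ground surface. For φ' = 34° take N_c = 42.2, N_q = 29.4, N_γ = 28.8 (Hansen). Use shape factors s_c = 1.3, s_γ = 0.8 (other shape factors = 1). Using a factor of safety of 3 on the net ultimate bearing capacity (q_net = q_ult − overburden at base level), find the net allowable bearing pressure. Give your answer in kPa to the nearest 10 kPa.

γ' = 17.5 − 9.81 = 7.69 kN/m³ (submerged throughout). q = 7.69 × 1 = 7.69 kPa; the same γ' applies in the ½γBN_γ term.
c·N_c·s_c = 16.9 × 42.2 × 1.3 = 927.13 kPa
q·N_q = 7.69 × 29.4 = 226.09 kPa
0.5·γ·B·N_γ·s_γ = 0.5 × 7.69 × 4.1 × 28.8 × 0.8 = 363.21 kPa
q_ult = 927.13 + 226.09 + 363.21 = 1516.4 kPa.
q_net = 1516.4 − 7.69 = 1508.7 kPa.
q_all(net) = 1508.7 / 3 = 502.91 kPa.

q_all(net) ≈ 500 kPa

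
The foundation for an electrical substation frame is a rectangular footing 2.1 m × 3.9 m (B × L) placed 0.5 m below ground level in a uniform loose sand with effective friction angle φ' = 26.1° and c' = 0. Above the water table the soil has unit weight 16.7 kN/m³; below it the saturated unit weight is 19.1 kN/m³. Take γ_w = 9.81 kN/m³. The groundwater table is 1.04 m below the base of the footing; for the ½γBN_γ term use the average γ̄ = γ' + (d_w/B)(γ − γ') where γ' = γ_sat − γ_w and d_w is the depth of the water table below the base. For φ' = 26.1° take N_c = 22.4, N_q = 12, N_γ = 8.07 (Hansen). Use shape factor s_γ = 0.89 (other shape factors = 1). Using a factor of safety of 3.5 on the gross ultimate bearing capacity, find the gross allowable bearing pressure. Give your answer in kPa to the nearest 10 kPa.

q_all ≈ 60 kPa

q = γ·D_f = 16.7 × 0.5 = 8.35 kPa.
γ' = 9.29 kN/m³; averaging over the depth B below the base, γ̄ = γ' + (d_w/B)(γ − γ') = 12.96 kN/m³.
q·N_q = 8.35 × 12 = 100.2 kPa
0.5·γ·B·N_γ·s_γ = 0.5 × 12.96 × 2.1 × 8.07 × 0.89 = 97.735 kPa
q_ult = 100.2 + 97.735 = 197.93 kPa.
q_all = 197.93 / 3.5 = 56.553 kPa.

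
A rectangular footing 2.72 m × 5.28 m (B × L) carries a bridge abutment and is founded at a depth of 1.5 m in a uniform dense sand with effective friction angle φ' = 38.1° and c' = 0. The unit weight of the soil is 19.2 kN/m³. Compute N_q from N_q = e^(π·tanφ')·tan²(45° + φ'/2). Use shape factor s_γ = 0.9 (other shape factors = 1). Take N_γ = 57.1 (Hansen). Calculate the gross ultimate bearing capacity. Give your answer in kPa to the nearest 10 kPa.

tan38.1° = 0.7841, so N_q = e^(π×0.7841)·tan²(64.05°) = 11.744 × 4.222 = 49.59.
Overburden at base level: q = 19.2 × 1.5 = 28.8 kPa.
Surcharge term q·N_q = 28.8 × 49.587 = 1428.1 kPa; self-weight term 0.5·γ·B·N_γ·s_γ = 0.5 × 19.2 × 2.72 × 57.1 × 0.9 = 1341.9 kPa.
q_ult = 1428.1 + 1341.9 = 2770 kPa.

q_ult ≈ 2770 kPa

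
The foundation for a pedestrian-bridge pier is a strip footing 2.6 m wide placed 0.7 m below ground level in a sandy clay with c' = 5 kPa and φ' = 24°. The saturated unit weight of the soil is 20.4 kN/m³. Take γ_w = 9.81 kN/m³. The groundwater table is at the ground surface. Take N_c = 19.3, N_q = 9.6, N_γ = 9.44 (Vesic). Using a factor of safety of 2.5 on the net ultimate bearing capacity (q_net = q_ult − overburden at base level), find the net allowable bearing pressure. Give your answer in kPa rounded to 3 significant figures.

γ' = 20.4 − 9.81 = 10.59 kN/m³ (submerged throughout). q = 10.59 × 0.7 = 7.413 kPa; the same γ' applies in the ½γBN_γ term.
c·N_c = 5 × 19.3 = 96.5 kPa
q·N_q = 7.413 × 9.6 = 71.165 kPa
0.5·γ·B·N_γ = 0.5 × 10.59 × 2.6 × 9.44 = 129.96 kPa
q_ult = 96.5 + 71.165 + 129.96 = 297.63 kPa.
q_net = 297.63 − 7.413 = 290.21 kPa.
q_all(net) = 290.21 / 2.5 = 116.08 kPa.

q_all(net) ≈ 116 kPa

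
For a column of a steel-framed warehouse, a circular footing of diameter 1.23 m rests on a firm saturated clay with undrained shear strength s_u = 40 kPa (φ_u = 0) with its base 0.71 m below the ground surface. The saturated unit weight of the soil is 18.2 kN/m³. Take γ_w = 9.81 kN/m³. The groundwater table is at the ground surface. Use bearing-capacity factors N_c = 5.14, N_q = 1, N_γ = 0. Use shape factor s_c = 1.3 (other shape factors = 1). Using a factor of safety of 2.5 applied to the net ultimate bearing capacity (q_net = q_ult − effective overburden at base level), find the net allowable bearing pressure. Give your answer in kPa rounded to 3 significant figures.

q_all(net) ≈ 107 kPa

With the water table at the surface the whole profile is submerged: γ' = 18.2 − 9.81 = 8.39 kN/m³, so q = γ'·D_f = 5.9569 kPa.
q_ult = c·N_c·s_c + q·N_q
     = 40 × 5.14 × 1.3 + 5.9569 × 1
     = 267.28 + 5.9569 = 273.24 kPa.
Net ultimate: q_net = 273.24 − 5.9569 = 267.28 kPa.
q_all(net) = 267.28 / 2.5 = 106.91 kPa.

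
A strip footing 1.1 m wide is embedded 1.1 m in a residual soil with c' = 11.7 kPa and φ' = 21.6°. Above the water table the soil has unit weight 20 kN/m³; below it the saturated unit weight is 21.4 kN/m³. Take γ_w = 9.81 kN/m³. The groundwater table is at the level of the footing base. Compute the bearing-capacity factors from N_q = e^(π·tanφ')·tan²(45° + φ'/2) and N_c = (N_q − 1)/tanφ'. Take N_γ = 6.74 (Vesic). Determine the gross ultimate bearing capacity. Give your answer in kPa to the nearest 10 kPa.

tan21.6° = 0.3959, so N_q = e^(π×0.3959)·tan²(55.8°) = 3.469 × 2.165 = 7.51.
N_c = (7.51 − 1)/tan21.6° = 16.44.
q = γ·D_f = 20 × 1.1 = 22 kPa.
For the ½γBN_γ term take γ' = 21.4 − 9.81 = 11.59 kN/m³ (soil below base is submerged).
c·N_c = 11.7 × 16.445 = 192.4 kPa
q·N_q = 22 × 7.5108 = 165.24 kPa
0.5·γ·B·N_γ = 0.5 × 11.59 × 1.1 × 6.74 = 42.964 kPa
q_ult = 192.4 + 165.24 + 42.964 = 400.6 kPa.

q_ult ≈ 400 kPa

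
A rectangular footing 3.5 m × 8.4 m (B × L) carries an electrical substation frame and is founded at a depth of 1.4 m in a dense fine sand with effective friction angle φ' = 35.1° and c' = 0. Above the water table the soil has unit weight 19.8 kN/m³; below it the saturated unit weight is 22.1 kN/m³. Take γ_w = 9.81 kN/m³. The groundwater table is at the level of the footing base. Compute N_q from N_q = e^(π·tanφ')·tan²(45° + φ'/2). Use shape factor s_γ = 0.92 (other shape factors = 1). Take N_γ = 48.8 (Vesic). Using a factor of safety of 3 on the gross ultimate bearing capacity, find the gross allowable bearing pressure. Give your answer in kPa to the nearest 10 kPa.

q_all ≈ 630 kPa

N_q = e^(π·tan35.1°)·tan²(62.55°) = 33.71.
Effective surcharge at the founding depth q = γ·D_f = 19.8 × 1.4 = 27.72 kPa.
The water table coincides with the base, so in the self-weight term γ → γ' = 12.29 kN/m³.
q_ult = q·N_q + 0.5·γ·B·N_γ·s_γ
     = 27.72 × 33.713 + 0.5 × 12.29 × 3.5 × 48.8 × 0.92
     = 934.53 + 965.6 = 1900.1 kPa.
q_all = 1900.1 / 3 = 633.38 kPa.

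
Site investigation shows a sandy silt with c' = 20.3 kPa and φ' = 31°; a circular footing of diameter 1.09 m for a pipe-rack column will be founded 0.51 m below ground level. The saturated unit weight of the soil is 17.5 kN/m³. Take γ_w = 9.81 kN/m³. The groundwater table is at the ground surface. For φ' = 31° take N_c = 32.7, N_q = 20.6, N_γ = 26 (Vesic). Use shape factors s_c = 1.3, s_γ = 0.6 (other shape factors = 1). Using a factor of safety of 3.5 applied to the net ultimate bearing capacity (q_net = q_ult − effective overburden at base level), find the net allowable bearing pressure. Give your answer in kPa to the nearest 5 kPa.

γ' = 17.5 − 9.81 = 7.69 kN/m³ (submerged throughout). q = 7.69 × 0.51 = 3.9219 kPa; the same γ' applies in the ½γBN_γ term.
c·N_c·s_c = 20.3 × 32.7 × 1.3 = 862.95 kPa
q·N_q = 3.9219 × 20.6 = 80.791 kPa
0.5·γ·B·N_γ·s_γ = 0.5 × 7.69 × 1.09 × 26 × 0.6 = 65.38 kPa
q_ult = 862.95 + 80.791 + 65.38 = 1009.1 kPa.
Net ultimate: q_net = 1009.1 − 3.9219 = 1005.2 kPa.
q_all(net) = 1005.2 / 3.5 = 287.2 kPa.

q_all(net) ≈ 285 kPa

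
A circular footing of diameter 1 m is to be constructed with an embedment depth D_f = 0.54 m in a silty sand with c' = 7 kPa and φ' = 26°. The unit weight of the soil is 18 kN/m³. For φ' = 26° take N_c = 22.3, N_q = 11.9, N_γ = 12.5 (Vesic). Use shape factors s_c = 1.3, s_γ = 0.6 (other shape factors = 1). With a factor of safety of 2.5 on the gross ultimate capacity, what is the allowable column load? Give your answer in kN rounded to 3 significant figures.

P_all ≈ 121 kN

Effective surcharge at the founding depth q = γ·D_f = 18 × 0.54 = 9.72 kPa.
q_ult = c·N_c·s_c + q·N_q + 0.5·γ·B·N_γ·s_γ
     = 7 × 22.3 × 1.3 + 9.72 × 11.9 + 0.5 × 18 × 1 × 12.5 × 0.6
     = 202.93 + 115.67 + 67.5 = 386.1 kPa.
Gross allowable pressure q_all = 386.1 / 2.5 = 154.44 kPa.
Footing area = 0.7854 m², so allowable column load = 154.44 × 0.7854 = 121.3 kN.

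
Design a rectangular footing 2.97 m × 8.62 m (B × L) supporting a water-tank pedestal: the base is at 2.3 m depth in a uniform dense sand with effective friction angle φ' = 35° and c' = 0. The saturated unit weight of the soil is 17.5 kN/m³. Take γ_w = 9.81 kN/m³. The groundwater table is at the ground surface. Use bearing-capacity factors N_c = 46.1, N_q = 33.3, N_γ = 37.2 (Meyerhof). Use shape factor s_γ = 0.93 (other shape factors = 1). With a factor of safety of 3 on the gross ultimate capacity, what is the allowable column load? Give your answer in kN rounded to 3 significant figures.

With the water table at the surface the whole profile is submerged: γ' = 17.5 − 9.81 = 7.69 kN/m³, so q = γ'·D_f = 17.687 kPa; the same γ' applies in the ½γBN_γ term.
q_ult = q·N_q + 0.5·γ·B·N_γ·s_γ
     = 17.687 × 33.3 + 0.5 × 7.69 × 2.97 × 37.2 × 0.93
     = 588.98 + 395.07 = 984.05 kPa.
Gross allowable pressure q_all = 984.05 / 3 = 328.02 kPa.
Footing area = 25.6014 m², so allowable column load = 328.02 × 25.6014 = 8397.7 kN.

P_all ≈ 8400 kN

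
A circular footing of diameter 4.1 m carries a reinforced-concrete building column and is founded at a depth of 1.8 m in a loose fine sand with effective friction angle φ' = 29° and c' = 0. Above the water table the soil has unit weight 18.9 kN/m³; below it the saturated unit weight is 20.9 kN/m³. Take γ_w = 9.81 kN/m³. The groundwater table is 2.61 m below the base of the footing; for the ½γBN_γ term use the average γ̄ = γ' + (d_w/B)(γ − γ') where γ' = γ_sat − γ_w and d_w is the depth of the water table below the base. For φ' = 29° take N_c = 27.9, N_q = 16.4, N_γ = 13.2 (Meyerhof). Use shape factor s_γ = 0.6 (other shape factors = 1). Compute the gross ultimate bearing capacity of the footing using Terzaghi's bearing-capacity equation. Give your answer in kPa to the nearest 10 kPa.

Effective surcharge at the founding depth q = γ·D_f = 18.9 × 1.8 = 34.02 kPa.
With d_w = 2.61 m < B, γ̄ = 11.09 + (2.61/4.1) × (18.9 − 11.09) = 16.062 kN/m³.
q_ult = q·N_q + 0.5·γ·B·N_γ·s_γ
     = 34.02 × 16.4 + 0.5 × 16.062 × 4.1 × 13.2 × 0.6
     = 557.93 + 260.78 = 818.71 kPa.

q_ult ≈ 820 kPa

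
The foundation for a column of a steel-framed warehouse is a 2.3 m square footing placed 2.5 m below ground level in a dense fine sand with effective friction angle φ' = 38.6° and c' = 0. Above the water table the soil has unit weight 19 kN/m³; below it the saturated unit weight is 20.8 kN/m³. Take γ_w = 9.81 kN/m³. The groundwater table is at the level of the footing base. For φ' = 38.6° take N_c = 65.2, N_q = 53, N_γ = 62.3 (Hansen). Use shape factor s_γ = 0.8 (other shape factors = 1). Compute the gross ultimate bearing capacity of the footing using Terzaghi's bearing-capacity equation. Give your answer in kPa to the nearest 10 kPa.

q = γ·D_f = 19 × 2.5 = 47.5 kPa.
For the ½γBN_γ term take γ' = 20.8 − 9.81 = 10.99 kN/m³ (soil below base is submerged).
q·N_q = 47.5 × 53 = 2517.5 kPa
0.5·γ·B·N_γ·s_γ = 0.5 × 10.99 × 2.3 × 62.3 × 0.8 = 629.9 kPa
q_ult = 2517.5 + 629.9 = 3147.4 kPa.

q_ult ≈ 3150 kPa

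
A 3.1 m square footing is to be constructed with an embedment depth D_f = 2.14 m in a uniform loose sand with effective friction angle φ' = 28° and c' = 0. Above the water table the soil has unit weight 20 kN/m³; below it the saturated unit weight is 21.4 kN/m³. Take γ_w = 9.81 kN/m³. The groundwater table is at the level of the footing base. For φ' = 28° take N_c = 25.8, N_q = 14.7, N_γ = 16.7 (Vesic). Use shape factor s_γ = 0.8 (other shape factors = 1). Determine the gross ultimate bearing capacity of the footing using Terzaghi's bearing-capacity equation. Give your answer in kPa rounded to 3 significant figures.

Effective surcharge at the founding depth q = γ·D_f = 20 × 2.14 = 42.8 kPa.
The water table coincides with the base, so in the self-weight term γ → γ' = 11.59 kN/m³.
q_ult = q·N_q + 0.5·γ·B·N_γ·s_γ
     = 42.8 × 14.7 + 0.5 × 11.59 × 3.1 × 16.7 × 0.8
     = 629.16 + 240.01 = 869.17 kPa.

q_ult ≈ 869 kPa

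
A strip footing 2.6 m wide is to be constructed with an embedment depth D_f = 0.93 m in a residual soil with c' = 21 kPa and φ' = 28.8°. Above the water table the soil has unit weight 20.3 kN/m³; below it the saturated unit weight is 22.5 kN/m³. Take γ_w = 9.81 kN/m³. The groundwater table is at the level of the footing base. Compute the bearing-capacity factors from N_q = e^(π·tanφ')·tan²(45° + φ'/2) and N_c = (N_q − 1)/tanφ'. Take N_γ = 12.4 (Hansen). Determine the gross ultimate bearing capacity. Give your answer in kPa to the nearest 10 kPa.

tan28.8° = 0.5498, so N_q = e^(π×0.5498)·tan²(59.4°) = 5.624 × 2.859 = 16.08.
N_c = (16.08 − 1)/tan28.8° = 27.43.
Overburden at base level: q = 20.3 × 0.93 = 18.879 kPa.
Below the base the soil is submerged, so the ½γBN_γ term uses γ' = 22.5 − 9.81 = 12.69 kN/m³.
Cohesion term c·N_c = 21 × 27.432 = 576.08 kPa; surcharge term q·N_q = 18.879 × 16.081 = 303.59 kPa; self-weight term 0.5·γ·B·N_γ = 0.5 × 12.69 × 2.6 × 12.4 = 204.56 kPa.
q_ult = 576.08 + 303.59 + 204.56 = 1084.2 kPa.

q_ult ≈ 1080 kPa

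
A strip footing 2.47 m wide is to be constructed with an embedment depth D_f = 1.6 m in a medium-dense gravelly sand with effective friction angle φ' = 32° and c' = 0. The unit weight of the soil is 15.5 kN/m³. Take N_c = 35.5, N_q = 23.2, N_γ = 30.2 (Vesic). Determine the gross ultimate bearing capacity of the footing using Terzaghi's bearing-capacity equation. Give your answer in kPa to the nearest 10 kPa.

q_ult ≈ 1150 kPa

Overburden at base level: q = 15.5 × 1.6 = 24.8 kPa.
Surcharge term q·N_q = 24.8 × 23.2 = 575.36 kPa; self-weight term 0.5·γ·B·N_γ = 0.5 × 15.5 × 2.47 × 30.2 = 578.1 kPa.
q_ult = 575.36 + 578.1 = 1153.5 kPa.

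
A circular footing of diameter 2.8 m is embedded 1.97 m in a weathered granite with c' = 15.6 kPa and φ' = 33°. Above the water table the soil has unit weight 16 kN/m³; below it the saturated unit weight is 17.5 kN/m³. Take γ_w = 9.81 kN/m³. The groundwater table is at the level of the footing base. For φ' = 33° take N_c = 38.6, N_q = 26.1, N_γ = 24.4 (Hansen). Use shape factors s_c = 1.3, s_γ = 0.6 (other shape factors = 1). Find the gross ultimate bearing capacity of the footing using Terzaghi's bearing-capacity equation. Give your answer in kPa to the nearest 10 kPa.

q = γ·D_f = 16 × 1.97 = 31.52 kPa.
For the ½γBN_γ term take γ' = 17.5 − 9.81 = 7.69 kN/m³ (soil below base is submerged).
c·N_c·s_c = 15.6 × 38.6 × 1.3 = 782.81 kPa
q·N_q = 31.52 × 26.1 = 822.67 kPa
0.5·γ·B·N_γ·s_γ = 0.5 × 7.69 × 2.8 × 24.4 × 0.6 = 157.61 kPa
q_ult = 782.81 + 822.67 + 157.61 = 1763.1 kPa.

q_ult ≈ 1760 kPa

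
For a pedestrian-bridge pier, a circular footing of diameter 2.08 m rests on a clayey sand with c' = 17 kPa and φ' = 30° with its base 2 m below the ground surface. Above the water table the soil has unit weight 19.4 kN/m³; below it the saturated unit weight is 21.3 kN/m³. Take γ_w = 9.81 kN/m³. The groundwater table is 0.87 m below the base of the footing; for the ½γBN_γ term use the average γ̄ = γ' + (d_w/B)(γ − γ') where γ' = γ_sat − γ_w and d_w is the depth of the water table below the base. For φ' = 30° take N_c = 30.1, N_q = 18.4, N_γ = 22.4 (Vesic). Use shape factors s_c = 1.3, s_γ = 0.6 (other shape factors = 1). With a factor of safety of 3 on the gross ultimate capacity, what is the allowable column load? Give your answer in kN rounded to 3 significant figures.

Effective surcharge at the founding depth q = γ·D_f = 19.4 × 2 = 38.8 kPa.
With d_w = 0.87 m < B, γ̄ = 11.49 + (0.87/2.08) × (19.4 − 11.49) = 14.799 kN/m³.
q_ult = c·N_c·s_c + q·N_q + 0.5·γ·B·N_γ·s_γ
     = 17 × 30.1 × 1.3 + 38.8 × 18.4 + 0.5 × 14.799 × 2.08 × 22.4 × 0.6
     = 665.21 + 713.92 + 206.85 = 1586 kPa.
Gross allowable pressure q_all = 1586 / 3 = 528.66 kPa.
Footing area = 3.3979 m², so allowable column load = 528.66 × 3.3979 = 1796.3 kN.

P_all ≈ 1800 kN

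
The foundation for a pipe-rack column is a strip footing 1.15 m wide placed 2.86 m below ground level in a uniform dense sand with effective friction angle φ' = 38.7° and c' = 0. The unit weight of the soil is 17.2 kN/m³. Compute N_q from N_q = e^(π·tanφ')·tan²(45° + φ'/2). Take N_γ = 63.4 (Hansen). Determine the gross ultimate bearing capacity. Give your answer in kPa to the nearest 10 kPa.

tan38.7° = 0.8012, so N_q = e^(π×0.8012)·tan²(64.35°) = 12.39 × 4.337 = 53.73.
q = γ·D_f = 17.2 × 2.86 = 49.192 kPa.
q·N_q = 49.192 × 53.733 = 2643.2 kPa
0.5·γ·B·N_γ = 0.5 × 17.2 × 1.15 × 63.4 = 627.03 kPa
q_ult = 2643.2 + 627.03 = 3270.3 kPa.

q_ult ≈ 3270 kPa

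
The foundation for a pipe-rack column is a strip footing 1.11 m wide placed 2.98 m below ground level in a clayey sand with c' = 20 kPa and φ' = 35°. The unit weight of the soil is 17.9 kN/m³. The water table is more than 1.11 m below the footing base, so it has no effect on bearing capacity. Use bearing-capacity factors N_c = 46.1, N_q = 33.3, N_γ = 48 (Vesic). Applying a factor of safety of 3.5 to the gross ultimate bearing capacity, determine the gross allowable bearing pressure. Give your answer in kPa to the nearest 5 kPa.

Overburden at base level: q = 17.9 × 2.98 = 53.342 kPa.
Cohesion term c·N_c = 20 × 46.1 = 922 kPa; surcharge term q·N_q = 53.342 × 33.3 = 1776.3 kPa; self-weight term 0.5·γ·B·N_γ = 0.5 × 17.9 × 1.11 × 48 = 476.86 kPa.
q_ult = 922 + 1776.3 + 476.86 = 3175.1 kPa.
q_all = q_ult / FS = 3175.1 / 3.5 = 907.18 kPa.

q_all ≈ 905 kPa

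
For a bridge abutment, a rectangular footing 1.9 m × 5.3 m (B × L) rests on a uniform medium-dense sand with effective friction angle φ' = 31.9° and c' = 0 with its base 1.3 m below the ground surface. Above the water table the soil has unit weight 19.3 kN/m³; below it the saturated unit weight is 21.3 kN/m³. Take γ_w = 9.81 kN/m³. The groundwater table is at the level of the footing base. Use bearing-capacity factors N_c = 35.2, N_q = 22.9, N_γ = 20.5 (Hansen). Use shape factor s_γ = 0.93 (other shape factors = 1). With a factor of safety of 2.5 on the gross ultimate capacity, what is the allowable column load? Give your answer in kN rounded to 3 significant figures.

Effective surcharge at the founding depth q = γ·D_f = 19.3 × 1.3 = 25.09 kPa.
The water table coincides with the base, so in the self-weight term γ → γ' = 11.49 kN/m³.
q_ult = q·N_q + 0.5·γ·B·N_γ·s_γ
     = 25.09 × 22.9 + 0.5 × 11.49 × 1.9 × 20.5 × 0.93
     = 574.56 + 208.1 = 782.67 kPa.
Gross allowable pressure q_all = 782.67 / 2.5 = 313.07 kPa.
Footing area = 10.07 m², so allowable column load = 313.07 × 10.07 = 3152.6 kN.

P_all ≈ 3150 kN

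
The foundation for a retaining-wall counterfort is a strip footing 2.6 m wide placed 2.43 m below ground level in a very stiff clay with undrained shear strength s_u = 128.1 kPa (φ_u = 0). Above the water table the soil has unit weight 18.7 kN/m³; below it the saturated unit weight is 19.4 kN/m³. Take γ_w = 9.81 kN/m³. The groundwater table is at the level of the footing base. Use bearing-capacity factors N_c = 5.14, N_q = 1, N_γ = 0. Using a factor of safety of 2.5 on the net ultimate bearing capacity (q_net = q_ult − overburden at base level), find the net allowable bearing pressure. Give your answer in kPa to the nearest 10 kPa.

q_all(net) ≈ 260 kPa

Effective surcharge at the founding depth q = γ·D_f = 18.7 × 2.43 = 45.441 kPa.
q_ult = c·N_c + q·N_q
     = 128.1 × 5.14 + 45.441 × 1
     = 658.43 + 45.441 = 703.88 kPa.
q_net = 703.88 − 45.441 = 658.43 kPa.
q_all(net) = 658.43 / 2.5 = 263.37 kPa.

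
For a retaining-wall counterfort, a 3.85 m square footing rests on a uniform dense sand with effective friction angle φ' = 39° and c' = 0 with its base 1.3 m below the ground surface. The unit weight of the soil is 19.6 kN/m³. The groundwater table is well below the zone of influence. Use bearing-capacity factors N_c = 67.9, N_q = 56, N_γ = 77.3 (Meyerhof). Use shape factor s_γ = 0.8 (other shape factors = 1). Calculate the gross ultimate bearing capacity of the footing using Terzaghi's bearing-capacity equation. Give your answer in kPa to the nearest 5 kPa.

q = γ·D_f = 19.6 × 1.3 = 25.48 kPa.
q·N_q = 25.48 × 56 = 1426.9 kPa
0.5·γ·B·N_γ·s_γ = 0.5 × 19.6 × 3.85 × 77.3 × 0.8 = 2333.2 kPa
q_ult = 1426.9 + 2333.2 = 3760.1 kPa.

q_ult ≈ 3760 kPa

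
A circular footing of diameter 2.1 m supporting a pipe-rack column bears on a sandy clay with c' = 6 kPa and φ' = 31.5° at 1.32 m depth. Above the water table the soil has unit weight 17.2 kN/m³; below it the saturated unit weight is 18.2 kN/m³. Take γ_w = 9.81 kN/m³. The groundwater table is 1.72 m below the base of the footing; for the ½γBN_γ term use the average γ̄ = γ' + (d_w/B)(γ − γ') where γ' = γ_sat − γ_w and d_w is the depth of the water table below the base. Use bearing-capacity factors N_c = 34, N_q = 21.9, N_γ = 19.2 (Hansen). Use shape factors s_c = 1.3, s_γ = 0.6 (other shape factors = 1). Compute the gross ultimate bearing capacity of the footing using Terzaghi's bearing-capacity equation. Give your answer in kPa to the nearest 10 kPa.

q = γ·D_f = 17.2 × 1.32 = 22.704 kPa.
γ' = 8.39 kN/m³; averaging over the depth B below the base, γ̄ = γ' + (d_w/B)(γ − γ') = 15.606 kN/m³.
c·N_c·s_c = 6 × 34 × 1.3 = 265.2 kPa
q·N_q = 22.704 × 21.9 = 497.22 kPa
0.5·γ·B·N_γ·s_γ = 0.5 × 15.606 × 2.1 × 19.2 × 0.6 = 188.77 kPa
q_ult = 265.2 + 497.22 + 188.77 = 951.19 kPa.

q_ult ≈ 950 kPa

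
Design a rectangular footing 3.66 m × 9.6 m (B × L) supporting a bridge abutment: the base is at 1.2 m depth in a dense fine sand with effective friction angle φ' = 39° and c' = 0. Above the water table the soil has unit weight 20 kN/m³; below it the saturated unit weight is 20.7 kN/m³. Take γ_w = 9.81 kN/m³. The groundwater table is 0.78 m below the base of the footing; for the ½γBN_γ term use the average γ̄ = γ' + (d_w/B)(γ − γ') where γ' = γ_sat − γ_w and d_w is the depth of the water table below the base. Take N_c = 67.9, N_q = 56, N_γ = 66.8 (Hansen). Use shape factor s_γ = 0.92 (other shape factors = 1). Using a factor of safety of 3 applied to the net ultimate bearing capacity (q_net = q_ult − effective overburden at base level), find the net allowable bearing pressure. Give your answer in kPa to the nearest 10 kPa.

Overburden at base level: q = 20 × 1.2 = 24 kPa.
The water table is 0.78 m below the base (< B = 3.66 m), so the ½γBN_γ term uses γ̄ = γ' + (d_w/B)(γ − γ') = 10.89 + (0.78/3.66)(20 − 10.89) = 12.831 kN/m³.
Surcharge term q·N_q = 24 × 56 = 1344 kPa; self-weight term 0.5·γ·B·N_γ·s_γ = 0.5 × 12.831 × 3.66 × 66.8 × 0.92 = 1443.1 kPa.
q_ult = 1344 + 1443.1 = 2787.1 kPa.
Net ultimate: q_net = 2787.1 − 24 = 2763.1 kPa.
q_all(net) = 2763.1 / 3 = 921.03 kPa.

q_all(net) ≈ 920 kPa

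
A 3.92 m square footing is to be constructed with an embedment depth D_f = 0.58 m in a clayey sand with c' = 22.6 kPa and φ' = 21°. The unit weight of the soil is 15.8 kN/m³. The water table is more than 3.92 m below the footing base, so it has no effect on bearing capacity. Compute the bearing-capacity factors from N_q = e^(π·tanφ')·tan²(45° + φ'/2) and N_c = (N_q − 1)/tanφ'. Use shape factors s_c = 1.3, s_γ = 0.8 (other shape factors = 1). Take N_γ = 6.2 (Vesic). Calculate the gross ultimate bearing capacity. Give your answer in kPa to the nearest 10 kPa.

tan21° = 0.3839, so N_q = e^(π×0.3839)·tan²(55.5°) = 3.34 × 2.117 = 7.07.
N_c = (7.07 − 1)/tan21° = 15.81.
Effective surcharge at the founding depth q = γ·D_f = 15.8 × 0.58 = 9.164 kPa.
q_ult = c·N_c·s_c + q·N_q + 0.5·γ·B·N_γ·s_γ
     = 22.6 × 15.815 × 1.3 + 9.164 × 7.0708 + 0.5 × 15.8 × 3.92 × 6.2 × 0.8
     = 464.64 + 64.796 + 153.6 = 683.04 kPa.

q_ult ≈ 680 kPa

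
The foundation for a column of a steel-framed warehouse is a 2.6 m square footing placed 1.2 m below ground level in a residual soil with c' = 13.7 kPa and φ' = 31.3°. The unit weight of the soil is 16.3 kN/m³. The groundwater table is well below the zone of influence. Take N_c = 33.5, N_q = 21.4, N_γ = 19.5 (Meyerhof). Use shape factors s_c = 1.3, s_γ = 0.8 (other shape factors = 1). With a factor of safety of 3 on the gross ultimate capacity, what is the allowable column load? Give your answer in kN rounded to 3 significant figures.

Overburden at base level: q = 16.3 × 1.2 = 19.56 kPa.
Cohesion term c·N_c·s_c = 13.7 × 33.5 × 1.3 = 596.63 kPa; surcharge term q·N_q = 19.56 × 21.4 = 418.58 kPa; self-weight term 0.5·γ·B·N_γ·s_γ = 0.5 × 16.3 × 2.6 × 19.5 × 0.8 = 330.56 kPa.
q_ult = 596.63 + 418.58 + 330.56 = 1345.8 kPa.
Gross allowable pressure q_all = 1345.8 / 3 = 448.59 kPa.
Footing area = 6.76 m², so allowable column load = 448.59 × 6.76 = 3032.5 kN.

P_all ≈ 3030 kN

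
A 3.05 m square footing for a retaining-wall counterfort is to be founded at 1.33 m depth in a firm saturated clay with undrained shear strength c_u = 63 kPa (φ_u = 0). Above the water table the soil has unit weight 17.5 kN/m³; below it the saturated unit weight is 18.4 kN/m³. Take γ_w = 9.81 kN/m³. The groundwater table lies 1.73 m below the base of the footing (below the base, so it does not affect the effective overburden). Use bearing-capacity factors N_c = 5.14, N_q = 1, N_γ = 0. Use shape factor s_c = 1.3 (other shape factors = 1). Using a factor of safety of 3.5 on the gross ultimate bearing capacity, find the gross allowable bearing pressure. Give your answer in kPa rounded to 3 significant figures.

q_all ≈ 127 kPa

q = γ·D_f = 17.5 × 1.33 = 23.275 kPa.
c·N_c·s_c = 63 × 5.14 × 1.3 = 420.97 kPa
q·N_q = 23.275 × 1 = 23.275 kPa
q_ult = 420.97 + 23.275 = 444.24 kPa.
q_all = 444.24 / 3.5 = 126.93 kPa.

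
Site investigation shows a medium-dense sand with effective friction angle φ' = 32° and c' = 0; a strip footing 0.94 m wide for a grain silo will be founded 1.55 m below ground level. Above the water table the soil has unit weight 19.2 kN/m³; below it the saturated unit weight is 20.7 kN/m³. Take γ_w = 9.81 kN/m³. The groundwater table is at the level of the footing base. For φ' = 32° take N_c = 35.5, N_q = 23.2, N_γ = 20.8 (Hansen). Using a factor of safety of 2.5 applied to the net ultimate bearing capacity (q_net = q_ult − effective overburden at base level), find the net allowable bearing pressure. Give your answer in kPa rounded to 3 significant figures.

q_all(net) ≈ 307 kPa

Overburden at base level: q = 19.2 × 1.55 = 29.76 kPa.
Below the base the soil is submerged, so the ½γBN_γ term uses γ' = 20.7 − 9.81 = 10.89 kN/m³.
Surcharge term q·N_q = 29.76 × 23.2 = 690.43 kPa; self-weight term 0.5·γ·B·N_γ = 0.5 × 10.89 × 0.94 × 20.8 = 106.46 kPa.
q_ult = 690.43 + 106.46 = 796.89 kPa.
Net ultimate: q_net = 796.89 − 29.76 = 767.13 kPa.
q_all(net) = 767.13 / 2.5 = 306.85 kPa.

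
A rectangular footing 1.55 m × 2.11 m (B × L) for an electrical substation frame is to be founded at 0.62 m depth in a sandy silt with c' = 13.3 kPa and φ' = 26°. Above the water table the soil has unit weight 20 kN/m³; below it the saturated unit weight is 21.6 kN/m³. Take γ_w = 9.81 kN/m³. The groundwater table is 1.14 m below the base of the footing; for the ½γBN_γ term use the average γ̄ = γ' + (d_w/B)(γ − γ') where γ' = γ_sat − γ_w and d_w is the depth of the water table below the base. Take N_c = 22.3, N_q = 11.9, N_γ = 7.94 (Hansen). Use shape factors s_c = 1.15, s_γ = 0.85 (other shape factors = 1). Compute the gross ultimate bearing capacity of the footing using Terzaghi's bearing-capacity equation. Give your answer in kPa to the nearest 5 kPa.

q_ult ≈ 580 kPa

Overburden at base level: q = 20 × 0.62 = 12.4 kPa.
The water table is 1.14 m below the base (< B = 1.55 m), so the ½γBN_γ term uses γ̄ = γ' + (d_w/B)(γ − γ') = 11.79 + (1.14/1.55)(20 − 11.79) = 17.828 kN/m³.
Cohesion term c·N_c·s_c = 13.3 × 22.3 × 1.15 = 341.08 kPa; surcharge term q·N_q = 12.4 × 11.9 = 147.56 kPa; self-weight term 0.5·γ·B·N_γ·s_γ = 0.5 × 17.828 × 1.55 × 7.94 × 0.85 = 93.251 kPa.
q_ult = 341.08 + 147.56 + 93.251 = 581.89 kPa.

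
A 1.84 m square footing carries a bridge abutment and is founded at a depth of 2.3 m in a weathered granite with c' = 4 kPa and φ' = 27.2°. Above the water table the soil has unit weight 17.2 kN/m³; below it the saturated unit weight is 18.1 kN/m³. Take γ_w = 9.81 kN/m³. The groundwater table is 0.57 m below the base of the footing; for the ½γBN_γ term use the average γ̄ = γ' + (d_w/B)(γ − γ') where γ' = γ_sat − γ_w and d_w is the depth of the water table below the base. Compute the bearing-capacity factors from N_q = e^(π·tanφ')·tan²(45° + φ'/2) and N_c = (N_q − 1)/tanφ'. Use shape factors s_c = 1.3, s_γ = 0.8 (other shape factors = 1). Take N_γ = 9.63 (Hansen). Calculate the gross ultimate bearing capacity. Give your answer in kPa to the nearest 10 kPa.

tan27.2° = 0.5139, so N_q = e^(π×0.5139)·tan²(58.6°) = 5.026 × 2.684 = 13.49.
N_c = (13.49 − 1)/tan27.2° = 24.3.
Overburden at base level: q = 17.2 × 2.3 = 39.56 kPa.
The water table is 0.57 m below the base (< B = 1.84 m), so the ½γBN_γ term uses γ̄ = γ' + (d_w/B)(γ − γ') = 8.29 + (0.57/1.84)(17.2 − 8.29) = 11.05 kN/m³.
Cohesion term c·N_c·s_c = 4 × 24.3 × 1.3 = 126.36 kPa; surcharge term q·N_q = 39.56 × 13.488 = 533.6 kPa; self-weight term 0.5·γ·B·N_γ·s_γ = 0.5 × 11.05 × 1.84 × 9.63 × 0.8 = 78.32 kPa.
q_ult = 126.36 + 533.6 + 78.32 = 738.28 kPa.

q_ult ≈ 740 kPa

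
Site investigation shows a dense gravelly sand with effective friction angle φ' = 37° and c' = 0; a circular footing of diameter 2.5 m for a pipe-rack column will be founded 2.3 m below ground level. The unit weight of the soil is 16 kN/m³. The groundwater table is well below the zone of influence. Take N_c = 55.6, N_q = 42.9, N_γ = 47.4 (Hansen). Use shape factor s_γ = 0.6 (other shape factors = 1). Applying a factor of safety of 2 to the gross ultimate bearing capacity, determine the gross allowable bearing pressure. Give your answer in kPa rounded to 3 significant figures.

q_all ≈ 1070 kPa

Effective surcharge at the founding depth q = γ·D_f = 16 × 2.3 = 36.8 kPa.
q_ult = q·N_q + 0.5·γ·B·N_γ·s_γ
     = 36.8 × 42.9 + 0.5 × 16 × 2.5 × 47.4 × 0.6
     = 1578.7 + 568.8 = 2147.5 kPa.
q_all = q_ult / FS = 2147.5 / 2 = 1073.8 kPa.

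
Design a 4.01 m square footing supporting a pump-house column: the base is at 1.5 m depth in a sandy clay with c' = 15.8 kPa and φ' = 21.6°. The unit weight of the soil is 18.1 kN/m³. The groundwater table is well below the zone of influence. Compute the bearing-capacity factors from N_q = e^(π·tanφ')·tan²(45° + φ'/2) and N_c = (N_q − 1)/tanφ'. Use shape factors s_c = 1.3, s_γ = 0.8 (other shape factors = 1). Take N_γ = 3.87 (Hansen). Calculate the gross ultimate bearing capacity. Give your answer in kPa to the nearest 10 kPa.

tan21.6° = 0.3959, so N_q = e^(π×0.3959)·tan²(55.8°) = 3.469 × 2.165 = 7.51.
N_c = (7.51 − 1)/tan21.6° = 16.44.
q = γ·D_f = 18.1 × 1.5 = 27.15 kPa.
c·N_c·s_c = 15.8 × 16.445 × 1.3 = 337.77 kPa
q·N_q = 27.15 × 7.5108 = 203.92 kPa
0.5·γ·B·N_γ·s_γ = 0.5 × 18.1 × 4.01 × 3.87 × 0.8 = 112.36 kPa
q_ult = 337.77 + 203.92 + 112.36 = 654.05 kPa.

q_ult ≈ 650 kPa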